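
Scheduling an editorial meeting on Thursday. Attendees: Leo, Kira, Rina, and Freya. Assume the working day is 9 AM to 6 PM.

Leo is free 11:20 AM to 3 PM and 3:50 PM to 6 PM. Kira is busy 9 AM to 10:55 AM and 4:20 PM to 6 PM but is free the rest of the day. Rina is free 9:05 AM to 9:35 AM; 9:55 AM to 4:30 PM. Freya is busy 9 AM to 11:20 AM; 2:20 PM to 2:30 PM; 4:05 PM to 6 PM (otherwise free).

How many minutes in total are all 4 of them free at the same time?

225

Leo free: 11:20-15:00, 15:50-18:00.
Kira free: 10:55-16:20 (invert busy blocks within the working day).
Rina free: 09:05-09:35, 09:55-16:30.
Freya free: 11:20-14:20, 14:30-16:05 (invert busy blocks within the working day).
Leo ∩ Kira: 11:20-15:00, 15:50-16:20.
Leo ∩ Kira ∩ Rina: 11:20-15:00, 15:50-16:20.
Leo ∩ Kira ∩ Rina ∩ Freya: 11:20-14:20, 14:30-15:00, 15:50-16:05.
Those are the intersection windows.
Summing the common windows: 180 + 30 + 15 = 225 minutes.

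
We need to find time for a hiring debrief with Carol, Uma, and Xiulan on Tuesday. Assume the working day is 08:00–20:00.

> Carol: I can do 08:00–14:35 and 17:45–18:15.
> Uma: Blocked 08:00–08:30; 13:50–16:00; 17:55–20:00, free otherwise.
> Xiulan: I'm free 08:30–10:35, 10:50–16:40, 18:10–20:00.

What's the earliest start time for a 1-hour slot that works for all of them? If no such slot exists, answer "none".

Carol free: 08:00-14:35, 17:45-18:15.
Uma free: 08:30-13:50, 16:00-17:55 (invert busy blocks within the working day).
Xiulan free: 08:30-10:35, 10:50-16:40, 18:10-20:00.
Carol ∩ Uma: 08:30-13:50, 17:45-17:55.
Carol ∩ Uma ∩ Xiulan: 08:30-10:35, 10:50-13:50.
The first common window of at least 60 minutes is 08:30-10:35, so the earliest start is 08:30.

08:30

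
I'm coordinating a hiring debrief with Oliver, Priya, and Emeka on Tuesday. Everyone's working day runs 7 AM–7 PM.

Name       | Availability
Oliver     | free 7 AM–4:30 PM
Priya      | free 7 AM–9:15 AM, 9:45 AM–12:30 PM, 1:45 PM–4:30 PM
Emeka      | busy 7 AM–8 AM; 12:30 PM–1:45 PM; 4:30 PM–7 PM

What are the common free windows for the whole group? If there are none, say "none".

08:00-09:15, 09:45-12:30, 13:45-16:30

Oliver free: 07:00-16:30.
Priya free: 07:00-09:15, 09:45-12:30, 13:45-16:30.
Emeka free: 08:00-12:30, 13:45-16:30 (invert busy blocks within the working day).
Oliver ∩ Priya: 07:00-09:15, 09:45-12:30, 13:45-16:30.
Oliver ∩ Priya ∩ Emeka: 08:00-09:15, 09:45-12:30, 13:45-16:30.
So the common availability across everyone is 08:00-09:15, 09:45-12:30, 13:45-16:30.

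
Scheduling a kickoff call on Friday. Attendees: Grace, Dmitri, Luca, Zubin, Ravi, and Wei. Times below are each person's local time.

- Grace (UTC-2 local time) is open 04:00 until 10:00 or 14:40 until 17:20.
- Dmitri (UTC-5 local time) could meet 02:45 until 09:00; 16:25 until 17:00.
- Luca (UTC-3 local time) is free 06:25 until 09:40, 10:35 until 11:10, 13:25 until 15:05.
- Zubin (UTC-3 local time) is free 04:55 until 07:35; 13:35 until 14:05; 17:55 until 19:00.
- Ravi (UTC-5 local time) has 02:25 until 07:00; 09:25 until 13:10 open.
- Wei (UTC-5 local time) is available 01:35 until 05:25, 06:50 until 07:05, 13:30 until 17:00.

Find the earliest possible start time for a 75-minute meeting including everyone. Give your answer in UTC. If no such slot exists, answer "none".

Grace in UTC: 06:00-12:00, 16:40-19:20 (add 2h to convert from UTC-2).
Dmitri in UTC: 07:45-14:00, 21:25-22:00 (add 5h to convert from UTC-5).
Luca in UTC: 09:25-12:40, 13:35-14:10, 16:25-18:05 (add 3h to convert from UTC-3).
Zubin in UTC: 07:55-10:35, 16:35-17:05, 20:55-22:00 (add 3h to convert from UTC-3).
Ravi in UTC: 07:25-12:00, 14:25-18:10 (add 5h to convert from UTC-5).
Wei in UTC: 06:35-10:25, 11:50-12:05, 18:30-22:00 (add 5h to convert from UTC-5).
Grace ∩ Dmitri: 07:45-12:00.
Grace ∩ Dmitri ∩ Luca: 09:25-12:00.
Grace ∩ Dmitri ∩ Luca ∩ Zubin: 09:25-10:35.
Grace ∩ Dmitri ∩ Luca ∩ Zubin ∩ Ravi: 09:25-10:35.
Grace ∩ Dmitri ∩ Luca ∩ Zubin ∩ Ravi ∩ Wei: 09:25-10:25.
No common window is at least 75 minutes long.

none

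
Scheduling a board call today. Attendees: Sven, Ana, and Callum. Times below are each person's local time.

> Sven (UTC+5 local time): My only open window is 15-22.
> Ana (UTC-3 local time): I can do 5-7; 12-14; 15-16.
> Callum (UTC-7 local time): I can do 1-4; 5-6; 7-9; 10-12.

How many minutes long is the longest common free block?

60

Sven in UTC: 10:00-17:00 (subtract 5h to convert from UTC+5).
Ana in UTC: 08:00-10:00, 15:00-17:00, 18:00-19:00 (add 3h to convert from UTC-3).
Callum in UTC: 08:00-11:00, 12:00-13:00, 14:00-16:00, 17:00-19:00 (add 7h to convert from UTC-7).
Sven ∩ Ana: 15:00-17:00.
Sven ∩ Ana ∩ Callum: 15:00-16:00.
Those are the intersection windows.
The longest is 15:00-16:00 at 60 minutes.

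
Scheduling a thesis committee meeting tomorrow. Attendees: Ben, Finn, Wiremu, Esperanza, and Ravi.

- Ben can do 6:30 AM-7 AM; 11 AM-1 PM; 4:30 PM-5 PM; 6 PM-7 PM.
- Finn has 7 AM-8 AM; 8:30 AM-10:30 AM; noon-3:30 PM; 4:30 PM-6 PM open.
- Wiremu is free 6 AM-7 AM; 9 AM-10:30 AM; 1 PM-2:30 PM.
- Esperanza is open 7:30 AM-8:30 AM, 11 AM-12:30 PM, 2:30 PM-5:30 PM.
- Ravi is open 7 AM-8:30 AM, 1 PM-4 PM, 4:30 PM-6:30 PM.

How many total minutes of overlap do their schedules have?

0

Ben ∩ Finn: 12:00-13:00, 16:30-17:00.
Ben ∩ Finn ∩ Wiremu: ∅.
Ben ∩ Finn ∩ Wiremu ∩ Esperanza: ∅.
Ben ∩ Finn ∩ Wiremu ∩ Esperanza ∩ Ravi: ∅.
There is no time when everyone is free.
There is no common window, so the total is 0 minutes.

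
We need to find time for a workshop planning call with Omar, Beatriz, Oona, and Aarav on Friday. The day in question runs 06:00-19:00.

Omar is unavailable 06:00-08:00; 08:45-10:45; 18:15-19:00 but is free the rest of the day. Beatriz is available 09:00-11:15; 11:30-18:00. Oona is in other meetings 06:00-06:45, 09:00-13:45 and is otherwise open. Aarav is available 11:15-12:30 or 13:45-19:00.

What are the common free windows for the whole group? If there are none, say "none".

Omar free: 08:00-08:45, 10:45-18:15 (invert busy blocks within the working day).
Beatriz free: 09:00-11:15, 11:30-18:00.
Oona free: 06:45-09:00, 13:45-19:00 (invert busy blocks within the working day).
Aarav free: 11:15-12:30, 13:45-19:00.
Omar ∩ Beatriz: 10:45-11:15, 11:30-18:00.
Omar ∩ Beatriz ∩ Oona: 13:45-18:00.
Omar ∩ Beatriz ∩ Oona ∩ Aarav: 13:45-18:00.
So the common availability across everyone is 13:45-18:00.

13:45-18:00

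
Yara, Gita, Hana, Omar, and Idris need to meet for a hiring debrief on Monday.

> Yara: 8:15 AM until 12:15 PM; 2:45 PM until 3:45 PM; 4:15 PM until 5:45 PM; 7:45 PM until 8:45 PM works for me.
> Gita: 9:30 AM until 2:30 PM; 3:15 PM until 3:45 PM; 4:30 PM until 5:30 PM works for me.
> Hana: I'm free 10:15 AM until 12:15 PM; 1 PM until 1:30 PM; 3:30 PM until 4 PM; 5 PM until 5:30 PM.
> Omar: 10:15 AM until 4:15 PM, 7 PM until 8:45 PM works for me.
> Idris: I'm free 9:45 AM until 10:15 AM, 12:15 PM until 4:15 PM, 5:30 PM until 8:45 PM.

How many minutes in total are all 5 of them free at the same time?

15

Yara ∩ Gita: 09:30-12:15, 15:15-15:45, 16:30-17:30.
Yara ∩ Gita ∩ Hana: 10:15-12:15, 15:30-15:45, 17:00-17:30.
Yara ∩ Gita ∩ Hana ∩ Omar: 10:15-12:15, 15:30-15:45.
Yara ∩ Gita ∩ Hana ∩ Omar ∩ Idris: 15:30-15:45.
That's a single block of 15 minutes.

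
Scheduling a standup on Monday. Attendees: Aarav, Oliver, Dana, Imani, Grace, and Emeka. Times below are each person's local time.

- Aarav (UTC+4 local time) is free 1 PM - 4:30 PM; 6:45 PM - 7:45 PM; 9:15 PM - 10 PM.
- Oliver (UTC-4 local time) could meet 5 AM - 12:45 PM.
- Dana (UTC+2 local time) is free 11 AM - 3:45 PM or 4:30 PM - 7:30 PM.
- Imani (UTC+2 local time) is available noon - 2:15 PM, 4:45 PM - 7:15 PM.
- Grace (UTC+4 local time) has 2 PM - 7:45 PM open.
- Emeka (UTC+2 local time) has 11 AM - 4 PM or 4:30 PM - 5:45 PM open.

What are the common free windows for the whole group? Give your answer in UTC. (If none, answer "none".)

Aarav in UTC: 09:00-12:30, 14:45-15:45, 17:15-18:00 (subtract 4h to convert from UTC+4).
Oliver in UTC: 09:00-16:45 (add 4h to convert from UTC-4).
Dana in UTC: 09:00-13:45, 14:30-17:30 (subtract 2h to convert from UTC+2).
Imani in UTC: 10:00-12:15, 14:45-17:15 (subtract 2h to convert from UTC+2).
Grace in UTC: 10:00-15:45 (subtract 4h to convert from UTC+4).
Emeka in UTC: 09:00-14:00, 14:30-15:45 (subtract 2h to convert from UTC+2).
Aarav ∩ Oliver: 09:00-12:30, 14:45-15:45.
Aarav ∩ Oliver ∩ Dana: 09:00-12:30, 14:45-15:45.
Aarav ∩ Oliver ∩ Dana ∩ Imani: 10:00-12:15, 14:45-15:45.
Aarav ∩ Oliver ∩ Dana ∩ Imani ∩ Grace: 10:00-12:15, 14:45-15:45.
Aarav ∩ Oliver ∩ Dana ∩ Imani ∩ Grace ∩ Emeka: 10:00-12:15, 14:45-15:45.

10:00-12:15, 14:45-15:45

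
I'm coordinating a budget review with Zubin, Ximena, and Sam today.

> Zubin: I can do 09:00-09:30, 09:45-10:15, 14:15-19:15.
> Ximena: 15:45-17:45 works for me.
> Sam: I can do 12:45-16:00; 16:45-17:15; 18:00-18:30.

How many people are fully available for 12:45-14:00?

Sam can make the full 12:45-14:00 slot — that's 1.

1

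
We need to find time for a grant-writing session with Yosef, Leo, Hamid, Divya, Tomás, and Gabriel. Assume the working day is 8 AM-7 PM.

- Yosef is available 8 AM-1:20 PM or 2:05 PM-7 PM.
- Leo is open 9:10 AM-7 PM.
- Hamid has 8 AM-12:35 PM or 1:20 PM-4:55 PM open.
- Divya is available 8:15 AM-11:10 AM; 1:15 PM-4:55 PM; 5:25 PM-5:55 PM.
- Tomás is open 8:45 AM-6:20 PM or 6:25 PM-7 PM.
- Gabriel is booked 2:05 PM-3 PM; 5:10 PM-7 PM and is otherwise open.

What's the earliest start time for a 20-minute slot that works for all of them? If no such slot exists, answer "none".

09:10

Yosef free: 08:00-13:20, 14:05-19:00.
Leo free: 09:10-19:00.
Hamid free: 08:00-12:35, 13:20-16:55.
Divya free: 08:15-11:10, 13:15-16:55, 17:25-17:55.
Tomás free: 08:45-18:20, 18:25-19:00.
Gabriel free: 08:00-14:05, 15:00-17:10 (invert busy blocks within the working day).
Yosef ∩ Leo: 09:10-13:20, 14:05-19:00.
Yosef ∩ Leo ∩ Hamid: 09:10-12:35, 14:05-16:55.
Yosef ∩ Leo ∩ Hamid ∩ Divya: 09:10-11:10, 14:05-16:55.
Yosef ∩ Leo ∩ Hamid ∩ Divya ∩ Tomás: 09:10-11:10, 14:05-16:55.
Yosef ∩ Leo ∩ Hamid ∩ Divya ∩ Tomás ∩ Gabriel: 09:10-11:10, 15:00-16:55.
The first common window of at least 20 minutes is 09:10-11:10, so the earliest start is 09:10.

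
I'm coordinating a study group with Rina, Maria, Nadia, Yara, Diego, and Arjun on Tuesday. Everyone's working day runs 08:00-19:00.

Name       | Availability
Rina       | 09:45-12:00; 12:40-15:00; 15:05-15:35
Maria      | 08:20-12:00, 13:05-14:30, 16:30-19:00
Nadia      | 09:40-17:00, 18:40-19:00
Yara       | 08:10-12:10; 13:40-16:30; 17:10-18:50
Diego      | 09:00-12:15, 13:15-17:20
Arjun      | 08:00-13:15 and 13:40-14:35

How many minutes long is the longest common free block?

135

Rina ∩ Maria: 09:45-12:00, 13:05-14:30.
Rina ∩ Maria ∩ Nadia: 09:45-12:00, 13:05-14:30.
Rina ∩ Maria ∩ Nadia ∩ Yara: 09:45-12:00, 13:40-14:30.
Rina ∩ Maria ∩ Nadia ∩ Yara ∩ Diego: 09:45-12:00, 13:40-14:30.
Rina ∩ Maria ∩ Nadia ∩ Yara ∩ Diego ∩ Arjun: 09:45-12:00, 13:40-14:30.
The longest is 09:45-12:00 at 135 minutes.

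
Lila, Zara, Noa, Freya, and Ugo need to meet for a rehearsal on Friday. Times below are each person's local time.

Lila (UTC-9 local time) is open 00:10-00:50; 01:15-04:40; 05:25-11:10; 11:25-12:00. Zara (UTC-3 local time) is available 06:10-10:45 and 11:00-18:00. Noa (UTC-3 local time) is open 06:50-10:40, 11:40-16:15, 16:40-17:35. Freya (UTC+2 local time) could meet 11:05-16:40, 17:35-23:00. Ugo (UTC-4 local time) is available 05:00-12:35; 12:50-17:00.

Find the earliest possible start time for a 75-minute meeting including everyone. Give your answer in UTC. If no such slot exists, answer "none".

Lila in UTC: 09:10-09:50, 10:15-13:40, 14:25-20:10, 20:25-21:00 (add 9h to convert from UTC-9).
Zara in UTC: 09:10-13:45, 14:00-21:00 (add 3h to convert from UTC-3).
Noa in UTC: 09:50-13:40, 14:40-19:15, 19:40-20:35 (add 3h to convert from UTC-3).
Freya in UTC: 09:05-14:40, 15:35-21:00 (subtract 2h to convert from UTC+2).
Ugo in UTC: 09:00-16:35, 16:50-21:00 (add 4h to convert from UTC-4).
Lila ∩ Zara: 09:10-09:50, 10:15-13:40, 14:25-20:10, 20:25-21:00.
Lila ∩ Zara ∩ Noa: 10:15-13:40, 14:40-19:15, 19:40-20:10, 20:25-20:35.
Lila ∩ Zara ∩ Noa ∩ Freya: 10:15-13:40, 15:35-19:15, 19:40-20:10, 20:25-20:35.
Lila ∩ Zara ∩ Noa ∩ Freya ∩ Ugo: 10:15-13:40, 15:35-16:35, 16:50-19:15, 19:40-20:10, 20:25-20:35.
Those are the intersection windows.
The first common window of at least 75 minutes is 10:15-13:40, so the earliest start is 10:15.

10:15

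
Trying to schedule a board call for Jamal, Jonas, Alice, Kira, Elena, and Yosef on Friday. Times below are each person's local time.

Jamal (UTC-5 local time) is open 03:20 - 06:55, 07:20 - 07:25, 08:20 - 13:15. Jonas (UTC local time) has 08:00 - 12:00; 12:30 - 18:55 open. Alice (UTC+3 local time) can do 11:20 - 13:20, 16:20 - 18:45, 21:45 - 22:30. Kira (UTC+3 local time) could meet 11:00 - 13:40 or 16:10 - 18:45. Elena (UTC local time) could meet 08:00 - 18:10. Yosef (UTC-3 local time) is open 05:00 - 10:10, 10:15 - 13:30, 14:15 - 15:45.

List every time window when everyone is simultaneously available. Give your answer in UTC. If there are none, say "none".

Jamal in UTC: 08:20-11:55, 12:20-12:25, 13:20-18:15 (add 5h to convert from UTC-5).
Jonas in UTC: 08:00-12:00, 12:30-18:55.
Alice in UTC: 08:20-10:20, 13:20-15:45, 18:45-19:30 (subtract 3h to convert from UTC+3).
Kira in UTC: 08:00-10:40, 13:10-15:45 (subtract 3h to convert from UTC+3).
Elena in UTC: 08:00-18:10.
Yosef in UTC: 08:00-13:10, 13:15-16:30, 17:15-18:45 (add 3h to convert from UTC-3).
Jamal ∩ Jonas: 08:20-11:55, 13:20-18:15.
Jamal ∩ Jonas ∩ Alice: 08:20-10:20, 13:20-15:45.
Jamal ∩ Jonas ∩ Alice ∩ Kira: 08:20-10:20, 13:20-15:45.
Jamal ∩ Jonas ∩ Alice ∩ Kira ∩ Elena: 08:20-10:20, 13:20-15:45.
Jamal ∩ Jonas ∩ Alice ∩ Kira ∩ Elena ∩ Yosef: 08:20-10:20, 13:20-15:45.
Those are the intersection windows.

08:20-10:20, 13:20-15:45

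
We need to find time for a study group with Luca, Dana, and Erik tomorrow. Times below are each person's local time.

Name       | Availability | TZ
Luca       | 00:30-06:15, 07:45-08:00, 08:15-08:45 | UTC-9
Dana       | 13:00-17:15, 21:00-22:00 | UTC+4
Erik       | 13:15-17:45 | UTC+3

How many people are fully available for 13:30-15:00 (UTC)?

Luca in UTC: 09:30-15:15, 16:45-17:00, 17:15-17:45 (add 9h to convert from UTC-9).
Dana in UTC: 09:00-13:15, 17:00-18:00 (subtract 4h to convert from UTC+4).
Erik in UTC: 10:15-14:45 (subtract 3h to convert from UTC+3).
Luca can make the full 13:30-15:00 slot — that's 1.

1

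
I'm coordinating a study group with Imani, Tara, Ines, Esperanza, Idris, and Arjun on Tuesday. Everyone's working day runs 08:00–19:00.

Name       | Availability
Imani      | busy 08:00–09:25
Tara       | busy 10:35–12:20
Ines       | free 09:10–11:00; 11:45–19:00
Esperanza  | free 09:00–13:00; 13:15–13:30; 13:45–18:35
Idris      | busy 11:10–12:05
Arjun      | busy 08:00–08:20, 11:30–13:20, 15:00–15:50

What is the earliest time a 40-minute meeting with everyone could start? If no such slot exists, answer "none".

Imani free: 09:25-19:00 (invert busy blocks within the working day).
Tara free: 08:00-10:35, 12:20-19:00 (invert busy blocks within the working day).
Ines free: 09:10-11:00, 11:45-19:00.
Esperanza free: 09:00-13:00, 13:15-13:30, 13:45-18:35.
Idris free: 08:00-11:10, 12:05-19:00 (invert busy blocks within the working day).
Arjun free: 08:20-11:30, 13:20-15:00, 15:50-19:00 (invert busy blocks within the working day).
Imani ∩ Tara: 09:25-10:35, 12:20-19:00.
Imani ∩ Tara ∩ Ines: 09:25-10:35, 12:20-19:00.
Imani ∩ Tara ∩ Ines ∩ Esperanza: 09:25-10:35, 12:20-13:00, 13:15-13:30, 13:45-18:35.
Imani ∩ Tara ∩ Ines ∩ Esperanza ∩ Idris: 09:25-10:35, 12:20-13:00, 13:15-13:30, 13:45-18:35.
Imani ∩ Tara ∩ Ines ∩ Esperanza ∩ Idris ∩ Arjun: 09:25-10:35, 13:20-13:30, 13:45-15:00, 15:50-18:35.
The first common window of at least 40 minutes is 09:25-10:35, so the earliest start is 09:25.

09:25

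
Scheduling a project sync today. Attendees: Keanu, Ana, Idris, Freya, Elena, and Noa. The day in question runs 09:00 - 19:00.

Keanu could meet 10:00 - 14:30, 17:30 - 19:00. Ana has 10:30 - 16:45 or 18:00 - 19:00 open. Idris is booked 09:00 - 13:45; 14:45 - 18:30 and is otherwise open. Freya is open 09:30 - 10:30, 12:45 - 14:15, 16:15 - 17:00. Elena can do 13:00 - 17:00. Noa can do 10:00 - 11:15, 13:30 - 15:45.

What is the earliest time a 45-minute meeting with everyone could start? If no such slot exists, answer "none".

none

Keanu free: 10:00-14:30, 17:30-19:00.
Ana free: 10:30-16:45, 18:00-19:00.
Idris free: 13:45-14:45, 18:30-19:00 (invert busy blocks within the working day).
Freya free: 09:30-10:30, 12:45-14:15, 16:15-17:00.
Elena free: 13:00-17:00.
Noa free: 10:00-11:15, 13:30-15:45.
Keanu ∩ Ana: 10:30-14:30, 18:00-19:00.
Keanu ∩ Ana ∩ Idris: 13:45-14:30, 18:30-19:00.
Keanu ∩ Ana ∩ Idris ∩ Freya: 13:45-14:15.
Keanu ∩ Ana ∩ Idris ∩ Freya ∩ Elena: 13:45-14:15.
Keanu ∩ Ana ∩ Idris ∩ Freya ∩ Elena ∩ Noa: 13:45-14:15.
No common window is at least 45 minutes long.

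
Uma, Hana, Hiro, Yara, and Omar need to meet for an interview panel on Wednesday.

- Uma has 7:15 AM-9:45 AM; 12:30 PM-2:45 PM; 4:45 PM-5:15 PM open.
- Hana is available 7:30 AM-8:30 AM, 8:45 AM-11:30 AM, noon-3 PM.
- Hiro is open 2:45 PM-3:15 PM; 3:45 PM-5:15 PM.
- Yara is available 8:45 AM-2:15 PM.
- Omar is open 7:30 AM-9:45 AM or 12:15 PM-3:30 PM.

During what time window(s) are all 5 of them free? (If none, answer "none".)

none

Uma ∩ Hana: 07:30-08:30, 08:45-09:45, 12:30-14:45.
Uma ∩ Hana ∩ Hiro: ∅.
Uma ∩ Hana ∩ Hiro ∩ Yara: ∅.
Uma ∩ Hana ∩ Hiro ∩ Yara ∩ Omar: ∅.
There is no time when everyone is free.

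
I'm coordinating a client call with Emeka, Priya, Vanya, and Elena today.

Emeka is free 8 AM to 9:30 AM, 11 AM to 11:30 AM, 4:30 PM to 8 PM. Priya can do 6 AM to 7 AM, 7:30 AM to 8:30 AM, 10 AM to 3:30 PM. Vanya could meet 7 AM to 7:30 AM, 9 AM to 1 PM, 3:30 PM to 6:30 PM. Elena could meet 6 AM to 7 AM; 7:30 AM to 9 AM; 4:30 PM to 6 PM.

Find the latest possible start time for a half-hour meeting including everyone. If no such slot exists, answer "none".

Emeka ∩ Priya: 08:00-08:30, 11:00-11:30.
Emeka ∩ Priya ∩ Vanya: 11:00-11:30.
Emeka ∩ Priya ∩ Vanya ∩ Elena: ∅.
There is no time when everyone is free.
No common window is at least 30 minutes long.

none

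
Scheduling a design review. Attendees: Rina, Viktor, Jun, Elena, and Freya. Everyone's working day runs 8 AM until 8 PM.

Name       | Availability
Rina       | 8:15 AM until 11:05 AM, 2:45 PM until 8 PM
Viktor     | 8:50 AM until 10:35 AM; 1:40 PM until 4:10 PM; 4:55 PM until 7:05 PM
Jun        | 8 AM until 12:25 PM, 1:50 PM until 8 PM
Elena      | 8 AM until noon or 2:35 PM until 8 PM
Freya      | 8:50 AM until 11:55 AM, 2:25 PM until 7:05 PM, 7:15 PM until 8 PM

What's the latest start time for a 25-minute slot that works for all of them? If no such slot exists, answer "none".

18:40

Rina ∩ Viktor: 08:50-10:35, 14:45-16:10, 16:55-19:05.
Rina ∩ Viktor ∩ Jun: 08:50-10:35, 14:45-16:10, 16:55-19:05.
Rina ∩ Viktor ∩ Jun ∩ Elena: 08:50-10:35, 14:45-16:10, 16:55-19:05.
Rina ∩ Viktor ∩ Jun ∩ Elena ∩ Freya: 08:50-10:35, 14:45-16:10, 16:55-19:05.
Those are the intersection windows.
The last common window of at least 25 minutes is 16:55-19:05; a 25-minute meeting can start as late as 18:40 and still end by 19:05.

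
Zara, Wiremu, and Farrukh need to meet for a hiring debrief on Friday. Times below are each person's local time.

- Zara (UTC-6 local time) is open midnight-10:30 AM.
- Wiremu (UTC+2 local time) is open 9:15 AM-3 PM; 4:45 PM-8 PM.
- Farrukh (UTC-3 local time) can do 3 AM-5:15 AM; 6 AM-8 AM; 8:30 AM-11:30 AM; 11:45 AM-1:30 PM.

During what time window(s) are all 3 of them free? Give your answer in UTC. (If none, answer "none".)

Zara in UTC: 06:00-16:30 (add 6h to convert from UTC-6).
Wiremu in UTC: 07:15-13:00, 14:45-18:00 (subtract 2h to convert from UTC+2).
Farrukh in UTC: 06:00-08:15, 09:00-11:00, 11:30-14:30, 14:45-16:30 (add 3h to convert from UTC-3).
Zara ∩ Wiremu: 07:15-13:00, 14:45-16:30.
Zara ∩ Wiremu ∩ Farrukh: 07:15-08:15, 09:00-11:00, 11:30-13:00, 14:45-16:30.
Those are the intersection windows.

07:15-08:15, 09:00-11:00, 11:30-13:00, 14:45-16:30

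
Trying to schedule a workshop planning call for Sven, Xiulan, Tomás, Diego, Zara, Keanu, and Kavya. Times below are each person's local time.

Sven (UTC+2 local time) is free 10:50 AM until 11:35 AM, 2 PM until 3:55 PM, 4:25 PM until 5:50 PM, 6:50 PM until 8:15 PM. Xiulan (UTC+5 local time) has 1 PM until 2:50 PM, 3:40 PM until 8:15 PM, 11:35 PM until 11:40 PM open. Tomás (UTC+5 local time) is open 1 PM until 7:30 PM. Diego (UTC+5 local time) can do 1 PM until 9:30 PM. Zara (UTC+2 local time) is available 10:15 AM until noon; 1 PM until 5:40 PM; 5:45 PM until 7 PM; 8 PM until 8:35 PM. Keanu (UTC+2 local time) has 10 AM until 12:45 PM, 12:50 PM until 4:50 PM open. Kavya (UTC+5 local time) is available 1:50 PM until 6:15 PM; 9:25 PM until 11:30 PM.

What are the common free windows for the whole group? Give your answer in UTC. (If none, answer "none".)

Sven in UTC: 08:50-09:35, 12:00-13:55, 14:25-15:50, 16:50-18:15 (subtract 2h to convert from UTC+2).
Xiulan in UTC: 08:00-09:50, 10:40-15:15, 18:35-18:40 (subtract 5h to convert from UTC+5).
Tomás in UTC: 08:00-14:30 (subtract 5h to convert from UTC+5).
Diego in UTC: 08:00-16:30 (subtract 5h to convert from UTC+5).
Zara in UTC: 08:15-10:00, 11:00-15:40, 15:45-17:00, 18:00-18:35 (subtract 2h to convert from UTC+2).
Keanu in UTC: 08:00-10:45, 10:50-14:50 (subtract 2h to convert from UTC+2).
Kavya in UTC: 08:50-13:15, 16:25-18:30 (subtract 5h to convert from UTC+5).
Sven ∩ Xiulan: 08:50-09:35, 12:00-13:55, 14:25-15:15.
Sven ∩ Xiulan ∩ Tomás: 08:50-09:35, 12:00-13:55, 14:25-14:30.
Sven ∩ Xiulan ∩ Tomás ∩ Diego: 08:50-09:35, 12:00-13:55, 14:25-14:30.
Sven ∩ Xiulan ∩ Tomás ∩ Diego ∩ Zara: 08:50-09:35, 12:00-13:55, 14:25-14:30.
Sven ∩ Xiulan ∩ Tomás ∩ Diego ∩ Zara ∩ Keanu: 08:50-09:35, 12:00-13:55, 14:25-14:30.
Sven ∩ Xiulan ∩ Tomás ∩ Diego ∩ Zara ∩ Keanu ∩ Kavya: 08:50-09:35, 12:00-13:15.

08:50-09:35, 12:00-13:15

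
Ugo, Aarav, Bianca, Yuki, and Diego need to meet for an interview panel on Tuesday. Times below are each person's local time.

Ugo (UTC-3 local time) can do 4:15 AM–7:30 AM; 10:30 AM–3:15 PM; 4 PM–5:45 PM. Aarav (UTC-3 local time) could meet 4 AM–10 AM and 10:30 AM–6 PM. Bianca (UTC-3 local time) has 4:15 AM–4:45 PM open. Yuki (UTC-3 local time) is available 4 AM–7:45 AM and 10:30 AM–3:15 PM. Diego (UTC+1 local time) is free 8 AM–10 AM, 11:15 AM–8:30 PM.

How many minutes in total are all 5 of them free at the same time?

Ugo in UTC: 07:15-10:30, 13:30-18:15, 19:00-20:45 (add 3h to convert from UTC-3).
Aarav in UTC: 07:00-13:00, 13:30-21:00 (add 3h to convert from UTC-3).
Bianca in UTC: 07:15-19:45 (add 3h to convert from UTC-3).
Yuki in UTC: 07:00-10:45, 13:30-18:15 (add 3h to convert from UTC-3).
Diego in UTC: 07:00-09:00, 10:15-19:30 (subtract 1h to convert from UTC+1).
Ugo ∩ Aarav: 07:15-10:30, 13:30-18:15, 19:00-20:45.
Ugo ∩ Aarav ∩ Bianca: 07:15-10:30, 13:30-18:15, 19:00-19:45.
Ugo ∩ Aarav ∩ Bianca ∩ Yuki: 07:15-10:30, 13:30-18:15.
Ugo ∩ Aarav ∩ Bianca ∩ Yuki ∩ Diego: 07:15-09:00, 10:15-10:30, 13:30-18:15.
Summing the common windows: 105 + 15 + 285 = 405 minutes.

405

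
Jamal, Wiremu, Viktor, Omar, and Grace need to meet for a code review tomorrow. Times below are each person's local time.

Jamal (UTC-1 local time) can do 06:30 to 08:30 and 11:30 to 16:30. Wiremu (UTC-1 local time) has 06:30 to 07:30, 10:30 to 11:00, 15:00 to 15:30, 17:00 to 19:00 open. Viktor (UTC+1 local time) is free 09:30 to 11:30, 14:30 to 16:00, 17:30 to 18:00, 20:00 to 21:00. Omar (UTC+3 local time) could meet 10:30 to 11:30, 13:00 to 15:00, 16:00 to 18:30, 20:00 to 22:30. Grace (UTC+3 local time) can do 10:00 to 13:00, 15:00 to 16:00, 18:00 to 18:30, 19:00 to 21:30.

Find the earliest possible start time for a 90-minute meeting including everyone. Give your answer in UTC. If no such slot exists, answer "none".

none

Jamal in UTC: 07:30-09:30, 12:30-17:30 (add 1h to convert from UTC-1).
Wiremu in UTC: 07:30-08:30, 11:30-12:00, 16:00-16:30, 18:00-20:00 (add 1h to convert from UTC-1).
Viktor in UTC: 08:30-10:30, 13:30-15:00, 16:30-17:00, 19:00-20:00 (subtract 1h to convert from UTC+1).
Omar in UTC: 07:30-08:30, 10:00-12:00, 13:00-15:30, 17:00-19:30 (subtract 3h to convert from UTC+3).
Grace in UTC: 07:00-10:00, 12:00-13:00, 15:00-15:30, 16:00-18:30 (subtract 3h to convert from UTC+3).
Jamal ∩ Wiremu: 07:30-08:30, 16:00-16:30.
Jamal ∩ Wiremu ∩ Viktor: ∅.
Jamal ∩ Wiremu ∩ Viktor ∩ Omar: ∅.
Jamal ∩ Wiremu ∩ Viktor ∩ Omar ∩ Grace: ∅.
There is no time when everyone is free.
No common window is at least 90 minutes long.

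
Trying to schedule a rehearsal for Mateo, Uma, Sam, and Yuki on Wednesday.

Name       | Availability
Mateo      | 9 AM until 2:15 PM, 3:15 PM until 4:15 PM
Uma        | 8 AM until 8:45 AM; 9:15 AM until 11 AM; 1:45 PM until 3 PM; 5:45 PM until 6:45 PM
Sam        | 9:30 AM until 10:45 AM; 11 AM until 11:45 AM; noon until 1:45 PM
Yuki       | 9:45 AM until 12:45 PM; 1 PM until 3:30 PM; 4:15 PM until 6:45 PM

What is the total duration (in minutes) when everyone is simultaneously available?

Mateo ∩ Uma: 09:15-11:00, 13:45-14:15.
Mateo ∩ Uma ∩ Sam: 09:30-10:45.
Mateo ∩ Uma ∩ Sam ∩ Yuki: 09:45-10:45.
So the common availability across everyone is 09:45-10:45.
That's a single block of 60 minutes.

60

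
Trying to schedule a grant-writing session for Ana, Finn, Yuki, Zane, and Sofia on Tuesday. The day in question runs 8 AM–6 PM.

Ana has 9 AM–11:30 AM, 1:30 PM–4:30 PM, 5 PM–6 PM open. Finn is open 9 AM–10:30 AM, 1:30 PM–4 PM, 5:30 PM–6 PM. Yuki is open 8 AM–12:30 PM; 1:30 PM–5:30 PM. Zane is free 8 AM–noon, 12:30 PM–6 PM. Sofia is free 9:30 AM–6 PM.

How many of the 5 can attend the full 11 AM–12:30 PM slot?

Yuki and Sofia can make the full 11:00-12:30 slot — that's 2.

2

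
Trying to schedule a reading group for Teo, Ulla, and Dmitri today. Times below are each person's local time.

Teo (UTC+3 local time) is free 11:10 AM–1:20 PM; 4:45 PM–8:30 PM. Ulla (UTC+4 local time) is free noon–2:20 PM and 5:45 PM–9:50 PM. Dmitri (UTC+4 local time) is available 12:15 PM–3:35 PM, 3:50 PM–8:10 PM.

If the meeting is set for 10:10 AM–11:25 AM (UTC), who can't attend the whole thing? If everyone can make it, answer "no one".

Teo in UTC: 08:10-10:20, 13:45-17:30 (subtract 3h to convert from UTC+3).
Ulla in UTC: 08:00-10:20, 13:45-17:50 (subtract 4h to convert from UTC+4).
Dmitri in UTC: 08:15-11:35, 11:50-16:10 (subtract 4h to convert from UTC+4).
Teo: not fully free for 10:10-11:25. Ulla: not fully free for 10:10-11:25. Dmitri: free for 10:10-11:25.

Teo, Ulla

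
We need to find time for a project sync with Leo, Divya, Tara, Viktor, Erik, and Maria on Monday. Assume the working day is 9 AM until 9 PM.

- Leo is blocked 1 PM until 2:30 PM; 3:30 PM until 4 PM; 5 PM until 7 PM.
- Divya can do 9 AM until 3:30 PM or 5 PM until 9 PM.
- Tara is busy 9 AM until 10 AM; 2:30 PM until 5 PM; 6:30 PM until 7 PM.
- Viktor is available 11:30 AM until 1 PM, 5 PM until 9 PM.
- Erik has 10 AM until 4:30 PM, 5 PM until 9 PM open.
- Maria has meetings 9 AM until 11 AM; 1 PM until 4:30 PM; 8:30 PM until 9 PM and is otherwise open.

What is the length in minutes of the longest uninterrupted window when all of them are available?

Leo free: 09:00-13:00, 14:30-15:30, 16:00-17:00, 19:00-21:00 (invert busy blocks within the working day).
Divya free: 09:00-15:30, 17:00-21:00.
Tara free: 10:00-14:30, 17:00-18:30, 19:00-21:00 (invert busy blocks within the working day).
Viktor free: 11:30-13:00, 17:00-21:00.
Erik free: 10:00-16:30, 17:00-21:00.
Maria free: 11:00-13:00, 16:30-20:30 (invert busy blocks within the working day).
Leo ∩ Divya: 09:00-13:00, 14:30-15:30, 19:00-21:00.
Leo ∩ Divya ∩ Tara: 10:00-13:00, 19:00-21:00.
Leo ∩ Divya ∩ Tara ∩ Viktor: 11:30-13:00, 19:00-21:00.
Leo ∩ Divya ∩ Tara ∩ Viktor ∩ Erik: 11:30-13:00, 19:00-21:00.
Leo ∩ Divya ∩ Tara ∩ Viktor ∩ Erik ∩ Maria: 11:30-13:00, 19:00-20:30.
So the common availability across everyone is 11:30-13:00, 19:00-20:30.
The longest is 11:30-13:00 at 90 minutes.

90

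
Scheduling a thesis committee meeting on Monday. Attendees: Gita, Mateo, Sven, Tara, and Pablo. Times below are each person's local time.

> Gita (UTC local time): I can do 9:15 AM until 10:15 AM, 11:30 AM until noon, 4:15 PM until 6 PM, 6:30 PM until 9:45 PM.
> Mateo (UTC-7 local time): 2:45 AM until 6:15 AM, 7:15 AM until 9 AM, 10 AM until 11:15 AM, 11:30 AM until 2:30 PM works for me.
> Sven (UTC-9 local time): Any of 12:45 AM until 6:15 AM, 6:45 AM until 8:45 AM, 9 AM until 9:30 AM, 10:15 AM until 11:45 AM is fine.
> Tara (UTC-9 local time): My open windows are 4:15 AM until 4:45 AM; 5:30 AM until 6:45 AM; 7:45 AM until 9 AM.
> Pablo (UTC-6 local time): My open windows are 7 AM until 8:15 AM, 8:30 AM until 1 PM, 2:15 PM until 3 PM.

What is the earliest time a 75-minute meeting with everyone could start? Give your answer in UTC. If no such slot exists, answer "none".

Gita in UTC: 09:15-10:15, 11:30-12:00, 16:15-18:00, 18:30-21:45.
Mateo in UTC: 09:45-13:15, 14:15-16:00, 17:00-18:15, 18:30-21:30 (add 7h to convert from UTC-7).
Sven in UTC: 09:45-15:15, 15:45-17:45, 18:00-18:30, 19:15-20:45 (add 9h to convert from UTC-9).
Tara in UTC: 13:15-13:45, 14:30-15:45, 16:45-18:00 (add 9h to convert from UTC-9).
Pablo in UTC: 13:00-14:15, 14:30-19:00, 20:15-21:00 (add 6h to convert from UTC-6).
Gita ∩ Mateo: 09:45-10:15, 11:30-12:00, 17:00-18:00, 18:30-21:30.
Gita ∩ Mateo ∩ Sven: 09:45-10:15, 11:30-12:00, 17:00-17:45, 19:15-20:45.
Gita ∩ Mateo ∩ Sven ∩ Tara: 17:00-17:45.
Gita ∩ Mateo ∩ Sven ∩ Tara ∩ Pablo: 17:00-17:45.
Those are the intersection windows.
No common window is at least 75 minutes long.

none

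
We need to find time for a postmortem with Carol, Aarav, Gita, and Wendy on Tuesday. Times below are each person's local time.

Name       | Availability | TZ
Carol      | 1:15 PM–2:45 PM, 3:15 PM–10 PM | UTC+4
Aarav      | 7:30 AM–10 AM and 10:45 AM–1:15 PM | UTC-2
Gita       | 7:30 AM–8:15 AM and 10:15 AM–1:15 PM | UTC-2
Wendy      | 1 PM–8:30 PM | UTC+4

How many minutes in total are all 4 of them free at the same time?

Carol in UTC: 09:15-10:45, 11:15-18:00 (subtract 4h to convert from UTC+4).
Aarav in UTC: 09:30-12:00, 12:45-15:15 (add 2h to convert from UTC-2).
Gita in UTC: 09:30-10:15, 12:15-15:15 (add 2h to convert from UTC-2).
Wendy in UTC: 09:00-16:30 (subtract 4h to convert from UTC+4).
Carol ∩ Aarav: 09:30-10:45, 11:15-12:00, 12:45-15:15.
Carol ∩ Aarav ∩ Gita: 09:30-10:15, 12:45-15:15.
Carol ∩ Aarav ∩ Gita ∩ Wendy: 09:30-10:15, 12:45-15:15.
Summing the common windows: 45 + 150 = 195 minutes.

195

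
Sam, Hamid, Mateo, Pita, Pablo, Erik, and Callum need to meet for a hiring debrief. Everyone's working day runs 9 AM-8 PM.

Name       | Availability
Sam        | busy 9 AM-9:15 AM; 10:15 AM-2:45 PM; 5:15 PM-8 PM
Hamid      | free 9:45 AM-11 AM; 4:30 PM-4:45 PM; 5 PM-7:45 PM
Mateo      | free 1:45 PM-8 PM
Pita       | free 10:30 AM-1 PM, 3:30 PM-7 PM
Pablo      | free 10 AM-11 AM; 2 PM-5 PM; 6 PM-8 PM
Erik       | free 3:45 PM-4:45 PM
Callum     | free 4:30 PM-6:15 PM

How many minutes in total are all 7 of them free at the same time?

15

Sam free: 09:15-10:15, 14:45-17:15 (invert busy blocks within the working day).
Hamid free: 09:45-11:00, 16:30-16:45, 17:00-19:45.
Mateo free: 13:45-20:00.
Pita free: 10:30-13:00, 15:30-19:00.
Pablo free: 10:00-11:00, 14:00-17:00, 18:00-20:00.
Erik free: 15:45-16:45.
Callum free: 16:30-18:15.
Sam ∩ Hamid: 09:45-10:15, 16:30-16:45, 17:00-17:15.
Sam ∩ Hamid ∩ Mateo: 16:30-16:45, 17:00-17:15.
Sam ∩ Hamid ∩ Mateo ∩ Pita: 16:30-16:45, 17:00-17:15.
Sam ∩ Hamid ∩ Mateo ∩ Pita ∩ Pablo: 16:30-16:45.
Sam ∩ Hamid ∩ Mateo ∩ Pita ∩ Pablo ∩ Erik: 16:30-16:45.
Sam ∩ Hamid ∩ Mateo ∩ Pita ∩ Pablo ∩ Erik ∩ Callum: 16:30-16:45.
That's a single block of 15 minutes.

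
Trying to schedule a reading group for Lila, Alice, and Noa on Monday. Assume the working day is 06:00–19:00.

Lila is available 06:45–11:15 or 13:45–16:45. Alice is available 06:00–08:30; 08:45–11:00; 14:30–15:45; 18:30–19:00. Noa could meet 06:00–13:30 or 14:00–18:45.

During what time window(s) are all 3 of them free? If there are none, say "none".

06:45-08:30, 08:45-11:00, 14:30-15:45

Lila ∩ Alice: 06:45-08:30, 08:45-11:00, 14:30-15:45.
Lila ∩ Alice ∩ Noa: 06:45-08:30, 08:45-11:00, 14:30-15:45.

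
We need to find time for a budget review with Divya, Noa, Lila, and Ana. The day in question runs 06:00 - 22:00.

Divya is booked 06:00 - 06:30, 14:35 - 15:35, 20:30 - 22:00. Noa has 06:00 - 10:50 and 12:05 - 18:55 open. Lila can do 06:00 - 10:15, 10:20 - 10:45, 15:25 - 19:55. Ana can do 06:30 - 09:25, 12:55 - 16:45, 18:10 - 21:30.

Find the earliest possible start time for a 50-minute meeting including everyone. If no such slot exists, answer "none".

Divya free: 06:30-14:35, 15:35-20:30 (invert busy blocks within the working day).
Noa free: 06:00-10:50, 12:05-18:55.
Lila free: 06:00-10:15, 10:20-10:45, 15:25-19:55.
Ana free: 06:30-09:25, 12:55-16:45, 18:10-21:30.
Divya ∩ Noa: 06:30-10:50, 12:05-14:35, 15:35-18:55.
Divya ∩ Noa ∩ Lila: 06:30-10:15, 10:20-10:45, 15:35-18:55.
Divya ∩ Noa ∩ Lila ∩ Ana: 06:30-09:25, 15:35-16:45, 18:10-18:55.
The first common window of at least 50 minutes is 06:30-09:25, so the earliest start is 06:30.

06:30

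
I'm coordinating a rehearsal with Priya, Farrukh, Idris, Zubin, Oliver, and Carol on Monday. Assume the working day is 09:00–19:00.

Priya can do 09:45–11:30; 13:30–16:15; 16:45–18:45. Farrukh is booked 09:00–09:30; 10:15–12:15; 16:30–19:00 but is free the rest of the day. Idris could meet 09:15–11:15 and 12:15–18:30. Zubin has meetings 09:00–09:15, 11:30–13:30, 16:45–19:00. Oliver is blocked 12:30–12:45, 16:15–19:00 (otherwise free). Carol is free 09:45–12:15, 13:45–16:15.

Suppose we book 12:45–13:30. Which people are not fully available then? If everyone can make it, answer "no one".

Carol, Priya, Zubin

Priya free: 09:45-11:30, 13:30-16:15, 16:45-18:45.
Farrukh free: 09:30-10:15, 12:15-16:30 (invert busy blocks within the working day).
Idris free: 09:15-11:15, 12:15-18:30.
Zubin free: 09:15-11:30, 13:30-16:45 (invert busy blocks within the working day).
Oliver free: 09:00-12:30, 12:45-16:15 (invert busy blocks within the working day).
Carol free: 09:45-12:15, 13:45-16:15.
Priya: not fully free for 12:45-13:30. Farrukh: free for 12:45-13:30. Idris: free for 12:45-13:30. Zubin: not fully free for 12:45-13:30. Oliver: free for 12:45-13:30. Carol: not fully free for 12:45-13:30.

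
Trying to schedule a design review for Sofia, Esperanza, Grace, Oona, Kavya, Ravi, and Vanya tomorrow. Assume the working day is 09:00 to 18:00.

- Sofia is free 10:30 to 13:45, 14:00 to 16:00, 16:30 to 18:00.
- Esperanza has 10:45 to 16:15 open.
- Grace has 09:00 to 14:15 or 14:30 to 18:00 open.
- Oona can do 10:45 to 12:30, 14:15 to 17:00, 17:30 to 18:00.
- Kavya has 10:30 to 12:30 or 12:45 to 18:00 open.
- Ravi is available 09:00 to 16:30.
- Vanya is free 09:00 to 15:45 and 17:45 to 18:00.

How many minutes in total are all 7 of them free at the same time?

180

Sofia ∩ Esperanza: 10:45-13:45, 14:00-16:00.
Sofia ∩ Esperanza ∩ Grace: 10:45-13:45, 14:00-14:15, 14:30-16:00.
Sofia ∩ Esperanza ∩ Grace ∩ Oona: 10:45-12:30, 14:30-16:00.
Sofia ∩ Esperanza ∩ Grace ∩ Oona ∩ Kavya: 10:45-12:30, 14:30-16:00.
Sofia ∩ Esperanza ∩ Grace ∩ Oona ∩ Kavya ∩ Ravi: 10:45-12:30, 14:30-16:00.
Sofia ∩ Esperanza ∩ Grace ∩ Oona ∩ Kavya ∩ Ravi ∩ Vanya: 10:45-12:30, 14:30-15:45.
So the common availability across everyone is 10:45-12:30, 14:30-15:45.
Summing the common windows: 105 + 75 = 180 minutes.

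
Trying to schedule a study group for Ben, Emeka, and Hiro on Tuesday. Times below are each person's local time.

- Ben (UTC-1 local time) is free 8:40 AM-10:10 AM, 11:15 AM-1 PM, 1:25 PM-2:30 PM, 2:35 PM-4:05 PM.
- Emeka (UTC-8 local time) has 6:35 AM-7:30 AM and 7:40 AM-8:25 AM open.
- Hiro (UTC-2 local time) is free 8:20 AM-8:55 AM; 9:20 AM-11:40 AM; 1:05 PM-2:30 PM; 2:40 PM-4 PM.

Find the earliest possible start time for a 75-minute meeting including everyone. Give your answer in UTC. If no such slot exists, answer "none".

Ben in UTC: 09:40-11:10, 12:15-14:00, 14:25-15:30, 15:35-17:05 (add 1h to convert from UTC-1).
Emeka in UTC: 14:35-15:30, 15:40-16:25 (add 8h to convert from UTC-8).
Hiro in UTC: 10:20-10:55, 11:20-13:40, 15:05-16:30, 16:40-18:00 (add 2h to convert from UTC-2).
Ben ∩ Emeka: 14:35-15:30, 15:40-16:25.
Ben ∩ Emeka ∩ Hiro: 15:05-15:30, 15:40-16:25.
So the common availability across everyone is 15:05-15:30, 15:40-16:25.
No common window is at least 75 minutes long.

none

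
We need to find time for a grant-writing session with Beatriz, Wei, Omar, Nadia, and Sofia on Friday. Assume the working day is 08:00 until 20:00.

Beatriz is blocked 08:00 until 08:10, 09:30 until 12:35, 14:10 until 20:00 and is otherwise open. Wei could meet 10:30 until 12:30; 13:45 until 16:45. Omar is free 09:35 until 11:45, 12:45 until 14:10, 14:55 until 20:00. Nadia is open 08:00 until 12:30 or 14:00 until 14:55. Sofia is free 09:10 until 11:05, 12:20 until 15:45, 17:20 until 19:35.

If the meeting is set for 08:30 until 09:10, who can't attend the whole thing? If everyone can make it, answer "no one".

Omar, Sofia, Wei

Beatriz free: 08:10-09:30, 12:35-14:10 (invert busy blocks within the working day).
Wei free: 10:30-12:30, 13:45-16:45.
Omar free: 09:35-11:45, 12:45-14:10, 14:55-20:00.
Nadia free: 08:00-12:30, 14:00-14:55.
Sofia free: 09:10-11:05, 12:20-15:45, 17:20-19:35.
Beatriz: free for 08:30-09:10. Wei: not fully free for 08:30-09:10. Omar: not fully free for 08:30-09:10. Nadia: free for 08:30-09:10. Sofia: not fully free for 08:30-09:10.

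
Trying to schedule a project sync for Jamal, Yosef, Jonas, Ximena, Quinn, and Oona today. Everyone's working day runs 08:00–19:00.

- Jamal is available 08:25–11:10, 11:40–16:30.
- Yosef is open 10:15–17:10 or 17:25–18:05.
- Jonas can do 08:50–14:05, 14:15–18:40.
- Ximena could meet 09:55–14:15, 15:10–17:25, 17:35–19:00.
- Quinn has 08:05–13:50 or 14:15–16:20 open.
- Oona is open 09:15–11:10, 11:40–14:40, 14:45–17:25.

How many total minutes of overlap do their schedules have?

255

Jamal ∩ Yosef: 10:15-11:10, 11:40-16:30.
Jamal ∩ Yosef ∩ Jonas: 10:15-11:10, 11:40-14:05, 14:15-16:30.
Jamal ∩ Yosef ∩ Jonas ∩ Ximena: 10:15-11:10, 11:40-14:05, 15:10-16:30.
Jamal ∩ Yosef ∩ Jonas ∩ Ximena ∩ Quinn: 10:15-11:10, 11:40-13:50, 15:10-16:20.
Jamal ∩ Yosef ∩ Jonas ∩ Ximena ∩ Quinn ∩ Oona: 10:15-11:10, 11:40-13:50, 15:10-16:20.
Summing the common windows: 55 + 130 + 70 = 255 minutes.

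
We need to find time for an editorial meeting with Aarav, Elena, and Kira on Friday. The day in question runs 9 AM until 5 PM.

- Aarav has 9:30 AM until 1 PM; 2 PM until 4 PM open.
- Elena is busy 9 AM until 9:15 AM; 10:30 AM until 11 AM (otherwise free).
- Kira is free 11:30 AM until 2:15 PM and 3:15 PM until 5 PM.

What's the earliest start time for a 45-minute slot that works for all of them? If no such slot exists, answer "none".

11:30

Aarav free: 09:30-13:00, 14:00-16:00.
Elena free: 09:15-10:30, 11:00-17:00 (invert busy blocks within the working day).
Kira free: 11:30-14:15, 15:15-17:00.
Aarav ∩ Elena: 09:30-10:30, 11:00-13:00, 14:00-16:00.
Aarav ∩ Elena ∩ Kira: 11:30-13:00, 14:00-14:15, 15:15-16:00.
Those are the intersection windows.
The first common window of at least 45 minutes is 11:30-13:00, so the earliest start is 11:30.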